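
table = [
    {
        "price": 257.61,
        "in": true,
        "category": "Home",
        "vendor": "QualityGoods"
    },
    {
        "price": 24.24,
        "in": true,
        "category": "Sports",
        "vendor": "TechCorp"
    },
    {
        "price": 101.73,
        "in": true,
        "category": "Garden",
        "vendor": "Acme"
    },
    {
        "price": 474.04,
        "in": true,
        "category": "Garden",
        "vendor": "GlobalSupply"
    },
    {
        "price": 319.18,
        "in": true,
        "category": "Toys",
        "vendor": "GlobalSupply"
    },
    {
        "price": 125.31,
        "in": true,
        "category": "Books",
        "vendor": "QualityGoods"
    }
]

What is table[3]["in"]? True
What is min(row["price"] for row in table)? 24.24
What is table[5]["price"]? 125.31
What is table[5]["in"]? True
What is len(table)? 6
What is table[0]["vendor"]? "QualityGoods"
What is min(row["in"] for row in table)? True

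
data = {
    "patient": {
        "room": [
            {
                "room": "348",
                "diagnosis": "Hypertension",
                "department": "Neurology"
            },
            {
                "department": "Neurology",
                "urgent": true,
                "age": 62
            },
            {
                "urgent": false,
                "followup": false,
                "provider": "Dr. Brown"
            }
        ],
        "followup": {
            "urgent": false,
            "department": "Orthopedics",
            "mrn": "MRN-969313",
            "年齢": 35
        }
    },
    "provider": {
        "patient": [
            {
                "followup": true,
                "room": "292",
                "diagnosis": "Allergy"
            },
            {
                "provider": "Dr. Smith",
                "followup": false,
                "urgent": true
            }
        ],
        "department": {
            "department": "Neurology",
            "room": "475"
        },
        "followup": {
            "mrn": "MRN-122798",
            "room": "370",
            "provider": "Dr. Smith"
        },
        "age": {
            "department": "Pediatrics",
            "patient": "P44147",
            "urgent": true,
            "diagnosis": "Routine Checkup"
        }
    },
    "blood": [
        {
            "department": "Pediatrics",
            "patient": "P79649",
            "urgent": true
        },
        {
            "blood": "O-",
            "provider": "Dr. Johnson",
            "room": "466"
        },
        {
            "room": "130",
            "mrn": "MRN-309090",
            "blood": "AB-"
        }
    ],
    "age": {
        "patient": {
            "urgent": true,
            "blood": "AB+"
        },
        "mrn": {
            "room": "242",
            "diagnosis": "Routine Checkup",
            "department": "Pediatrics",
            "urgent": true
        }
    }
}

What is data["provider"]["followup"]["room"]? "370"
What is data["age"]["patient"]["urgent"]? True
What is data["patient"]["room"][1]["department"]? "Neurology"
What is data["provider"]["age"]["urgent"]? True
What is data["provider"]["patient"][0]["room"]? "292"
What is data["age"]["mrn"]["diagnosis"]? "Routine Checkup"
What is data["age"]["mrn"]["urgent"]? True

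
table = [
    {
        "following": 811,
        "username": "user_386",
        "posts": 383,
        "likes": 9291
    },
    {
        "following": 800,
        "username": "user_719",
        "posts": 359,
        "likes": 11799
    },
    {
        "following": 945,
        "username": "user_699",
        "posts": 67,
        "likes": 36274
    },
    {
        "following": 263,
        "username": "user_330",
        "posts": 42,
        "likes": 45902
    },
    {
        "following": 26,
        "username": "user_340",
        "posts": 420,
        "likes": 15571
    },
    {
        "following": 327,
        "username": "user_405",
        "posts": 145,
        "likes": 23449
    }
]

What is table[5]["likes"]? 23449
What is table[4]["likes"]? 15571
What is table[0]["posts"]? 383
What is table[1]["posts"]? 359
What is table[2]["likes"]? 36274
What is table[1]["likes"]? 11799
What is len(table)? 6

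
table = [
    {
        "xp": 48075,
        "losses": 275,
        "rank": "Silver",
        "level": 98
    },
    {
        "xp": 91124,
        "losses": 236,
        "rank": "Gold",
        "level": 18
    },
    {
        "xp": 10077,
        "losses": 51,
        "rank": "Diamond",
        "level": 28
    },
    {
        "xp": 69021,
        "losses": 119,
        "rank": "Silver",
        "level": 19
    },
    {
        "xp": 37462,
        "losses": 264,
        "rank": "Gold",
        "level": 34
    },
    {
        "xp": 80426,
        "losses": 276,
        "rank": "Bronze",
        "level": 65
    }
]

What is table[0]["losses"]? 275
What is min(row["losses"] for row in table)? 51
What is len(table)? 6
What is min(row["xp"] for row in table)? 10077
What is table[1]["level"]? 18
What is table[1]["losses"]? 236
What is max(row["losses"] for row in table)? 276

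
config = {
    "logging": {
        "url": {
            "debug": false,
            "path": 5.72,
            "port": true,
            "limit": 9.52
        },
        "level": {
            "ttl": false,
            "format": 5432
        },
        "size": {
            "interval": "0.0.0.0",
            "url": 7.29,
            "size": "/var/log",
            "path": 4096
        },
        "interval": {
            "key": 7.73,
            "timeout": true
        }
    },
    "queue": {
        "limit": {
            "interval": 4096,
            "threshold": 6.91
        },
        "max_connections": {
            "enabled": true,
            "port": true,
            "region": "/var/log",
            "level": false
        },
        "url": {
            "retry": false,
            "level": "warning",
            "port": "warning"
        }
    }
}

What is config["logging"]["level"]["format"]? 5432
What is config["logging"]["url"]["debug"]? False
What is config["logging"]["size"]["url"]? 7.29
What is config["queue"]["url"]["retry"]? False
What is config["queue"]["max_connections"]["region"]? "/var/log"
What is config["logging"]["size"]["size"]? "/var/log"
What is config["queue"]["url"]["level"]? "warning"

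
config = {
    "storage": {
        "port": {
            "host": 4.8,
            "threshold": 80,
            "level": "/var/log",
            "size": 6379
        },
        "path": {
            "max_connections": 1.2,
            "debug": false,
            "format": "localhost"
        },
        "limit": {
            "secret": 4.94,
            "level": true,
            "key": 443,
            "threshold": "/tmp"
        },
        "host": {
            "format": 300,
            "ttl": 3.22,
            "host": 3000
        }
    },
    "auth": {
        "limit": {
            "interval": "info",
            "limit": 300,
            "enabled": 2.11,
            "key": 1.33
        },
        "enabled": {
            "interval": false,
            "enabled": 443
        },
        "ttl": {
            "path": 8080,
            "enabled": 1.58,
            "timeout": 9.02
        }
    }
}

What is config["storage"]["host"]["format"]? 300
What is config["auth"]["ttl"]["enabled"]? 1.58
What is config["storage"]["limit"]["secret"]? 4.94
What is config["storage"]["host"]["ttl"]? 3.22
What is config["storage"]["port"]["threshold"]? 80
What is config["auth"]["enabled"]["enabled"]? 443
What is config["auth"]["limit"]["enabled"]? 2.11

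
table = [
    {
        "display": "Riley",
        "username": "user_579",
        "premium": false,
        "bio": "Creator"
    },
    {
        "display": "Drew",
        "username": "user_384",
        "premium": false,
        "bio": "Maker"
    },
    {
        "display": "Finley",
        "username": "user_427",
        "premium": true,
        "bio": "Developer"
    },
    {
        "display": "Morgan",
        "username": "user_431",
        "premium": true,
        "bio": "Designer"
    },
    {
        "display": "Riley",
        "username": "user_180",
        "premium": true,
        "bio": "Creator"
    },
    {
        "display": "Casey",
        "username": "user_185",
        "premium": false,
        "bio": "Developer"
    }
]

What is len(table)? 6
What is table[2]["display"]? "Finley"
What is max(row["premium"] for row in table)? True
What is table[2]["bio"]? "Developer"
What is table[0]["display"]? "Riley"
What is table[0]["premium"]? False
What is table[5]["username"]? "user_185"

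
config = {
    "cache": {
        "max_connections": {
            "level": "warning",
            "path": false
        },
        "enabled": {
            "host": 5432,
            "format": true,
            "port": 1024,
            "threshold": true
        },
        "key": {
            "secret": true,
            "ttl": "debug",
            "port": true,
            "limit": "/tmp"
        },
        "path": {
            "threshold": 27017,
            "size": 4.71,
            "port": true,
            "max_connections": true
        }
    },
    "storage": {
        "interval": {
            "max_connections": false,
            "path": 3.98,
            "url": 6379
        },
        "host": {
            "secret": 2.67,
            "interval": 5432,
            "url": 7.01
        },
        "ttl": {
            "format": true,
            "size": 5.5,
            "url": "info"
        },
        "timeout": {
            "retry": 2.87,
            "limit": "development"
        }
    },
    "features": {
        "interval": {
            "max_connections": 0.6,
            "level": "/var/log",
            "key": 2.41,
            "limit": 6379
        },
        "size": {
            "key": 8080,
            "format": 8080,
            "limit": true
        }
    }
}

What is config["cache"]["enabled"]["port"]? 1024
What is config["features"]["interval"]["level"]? "/var/log"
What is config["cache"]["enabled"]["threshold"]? True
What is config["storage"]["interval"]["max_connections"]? False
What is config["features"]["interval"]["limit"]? 6379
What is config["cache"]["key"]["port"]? True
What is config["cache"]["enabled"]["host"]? 5432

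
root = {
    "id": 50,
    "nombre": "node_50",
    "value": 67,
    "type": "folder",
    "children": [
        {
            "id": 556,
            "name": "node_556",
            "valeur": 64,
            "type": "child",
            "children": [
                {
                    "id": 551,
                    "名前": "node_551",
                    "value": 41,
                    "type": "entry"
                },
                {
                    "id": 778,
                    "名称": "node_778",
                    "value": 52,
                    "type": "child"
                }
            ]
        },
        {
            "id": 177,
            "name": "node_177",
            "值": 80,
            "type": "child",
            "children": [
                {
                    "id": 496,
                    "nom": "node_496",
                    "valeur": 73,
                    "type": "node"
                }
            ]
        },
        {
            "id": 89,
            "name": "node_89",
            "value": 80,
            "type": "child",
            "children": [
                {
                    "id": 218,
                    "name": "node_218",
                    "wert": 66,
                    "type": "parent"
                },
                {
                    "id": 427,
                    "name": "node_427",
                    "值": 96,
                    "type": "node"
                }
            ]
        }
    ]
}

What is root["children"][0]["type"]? "child"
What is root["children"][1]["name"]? "node_177"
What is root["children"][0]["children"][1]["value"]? 52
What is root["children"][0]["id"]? 556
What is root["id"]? 50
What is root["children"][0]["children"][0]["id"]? 551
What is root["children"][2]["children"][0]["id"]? 218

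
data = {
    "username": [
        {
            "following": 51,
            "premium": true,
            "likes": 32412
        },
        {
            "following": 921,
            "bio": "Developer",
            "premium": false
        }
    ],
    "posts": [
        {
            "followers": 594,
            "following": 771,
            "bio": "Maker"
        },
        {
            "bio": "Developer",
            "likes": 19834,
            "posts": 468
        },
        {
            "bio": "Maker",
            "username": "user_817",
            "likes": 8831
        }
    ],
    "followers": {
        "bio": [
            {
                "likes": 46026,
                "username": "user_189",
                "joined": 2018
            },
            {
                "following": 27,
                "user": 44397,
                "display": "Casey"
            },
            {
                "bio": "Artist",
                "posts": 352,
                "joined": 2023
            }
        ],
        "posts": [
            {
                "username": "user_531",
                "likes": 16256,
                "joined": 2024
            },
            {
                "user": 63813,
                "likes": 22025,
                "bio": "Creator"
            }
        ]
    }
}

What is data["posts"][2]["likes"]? 8831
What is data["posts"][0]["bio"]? "Maker"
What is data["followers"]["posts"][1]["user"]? 63813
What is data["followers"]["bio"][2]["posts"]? 352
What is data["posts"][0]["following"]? 771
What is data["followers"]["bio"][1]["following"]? 27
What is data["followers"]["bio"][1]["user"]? 44397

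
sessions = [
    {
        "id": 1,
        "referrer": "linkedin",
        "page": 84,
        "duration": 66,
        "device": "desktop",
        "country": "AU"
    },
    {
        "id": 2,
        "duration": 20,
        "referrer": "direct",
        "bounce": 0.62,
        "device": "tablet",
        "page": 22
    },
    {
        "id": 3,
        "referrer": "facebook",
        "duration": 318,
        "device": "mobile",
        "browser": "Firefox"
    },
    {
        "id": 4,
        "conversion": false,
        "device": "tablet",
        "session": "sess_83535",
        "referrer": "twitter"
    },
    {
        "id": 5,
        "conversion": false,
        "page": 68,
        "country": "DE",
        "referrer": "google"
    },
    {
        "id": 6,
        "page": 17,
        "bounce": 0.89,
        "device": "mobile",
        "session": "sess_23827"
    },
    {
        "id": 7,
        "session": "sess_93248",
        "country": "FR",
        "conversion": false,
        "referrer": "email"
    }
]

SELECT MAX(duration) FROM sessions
318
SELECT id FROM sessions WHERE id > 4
[5, 6, 7]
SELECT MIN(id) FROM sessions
1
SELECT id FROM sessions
[1, 2, 3, 4, 5, 6, 7]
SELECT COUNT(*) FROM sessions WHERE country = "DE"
1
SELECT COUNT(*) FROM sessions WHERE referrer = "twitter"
1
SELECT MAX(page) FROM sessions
84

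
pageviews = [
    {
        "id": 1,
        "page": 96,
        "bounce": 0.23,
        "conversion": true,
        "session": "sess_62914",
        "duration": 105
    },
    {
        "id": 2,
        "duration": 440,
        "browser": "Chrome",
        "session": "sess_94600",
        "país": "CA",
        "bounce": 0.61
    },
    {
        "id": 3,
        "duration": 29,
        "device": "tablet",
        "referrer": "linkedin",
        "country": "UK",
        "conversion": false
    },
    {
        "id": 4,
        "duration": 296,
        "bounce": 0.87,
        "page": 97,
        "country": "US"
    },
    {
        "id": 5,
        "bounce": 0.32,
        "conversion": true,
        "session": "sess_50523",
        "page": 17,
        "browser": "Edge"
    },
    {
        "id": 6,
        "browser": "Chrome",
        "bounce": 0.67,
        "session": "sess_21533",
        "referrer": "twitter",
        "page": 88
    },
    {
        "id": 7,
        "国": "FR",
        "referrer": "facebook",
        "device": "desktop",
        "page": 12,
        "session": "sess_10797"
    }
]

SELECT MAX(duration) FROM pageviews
440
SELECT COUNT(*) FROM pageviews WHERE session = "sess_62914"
1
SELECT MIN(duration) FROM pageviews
29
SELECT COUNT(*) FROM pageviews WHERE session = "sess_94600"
1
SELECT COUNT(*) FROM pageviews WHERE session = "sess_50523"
1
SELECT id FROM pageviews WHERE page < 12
[]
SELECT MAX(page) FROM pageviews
97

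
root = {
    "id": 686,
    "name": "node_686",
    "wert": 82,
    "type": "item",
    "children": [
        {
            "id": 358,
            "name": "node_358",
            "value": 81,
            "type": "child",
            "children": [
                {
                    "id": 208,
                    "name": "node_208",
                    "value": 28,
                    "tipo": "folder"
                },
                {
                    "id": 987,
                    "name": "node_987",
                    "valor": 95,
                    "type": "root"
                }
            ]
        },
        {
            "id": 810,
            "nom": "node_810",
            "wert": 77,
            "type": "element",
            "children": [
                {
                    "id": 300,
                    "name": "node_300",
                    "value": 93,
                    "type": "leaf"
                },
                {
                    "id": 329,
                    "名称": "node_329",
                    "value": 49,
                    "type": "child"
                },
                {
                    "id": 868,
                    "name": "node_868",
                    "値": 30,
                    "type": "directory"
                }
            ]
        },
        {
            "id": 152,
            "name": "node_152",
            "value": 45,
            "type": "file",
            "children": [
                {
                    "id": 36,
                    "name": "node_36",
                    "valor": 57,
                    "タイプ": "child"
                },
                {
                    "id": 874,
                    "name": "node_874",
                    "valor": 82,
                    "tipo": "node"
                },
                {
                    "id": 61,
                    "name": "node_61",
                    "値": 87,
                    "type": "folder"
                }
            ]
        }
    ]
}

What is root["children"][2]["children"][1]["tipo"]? "node"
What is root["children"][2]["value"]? 45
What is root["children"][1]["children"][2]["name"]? "node_868"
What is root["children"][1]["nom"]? "node_810"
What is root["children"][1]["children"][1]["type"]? "child"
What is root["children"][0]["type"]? "child"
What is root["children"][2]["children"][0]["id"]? 36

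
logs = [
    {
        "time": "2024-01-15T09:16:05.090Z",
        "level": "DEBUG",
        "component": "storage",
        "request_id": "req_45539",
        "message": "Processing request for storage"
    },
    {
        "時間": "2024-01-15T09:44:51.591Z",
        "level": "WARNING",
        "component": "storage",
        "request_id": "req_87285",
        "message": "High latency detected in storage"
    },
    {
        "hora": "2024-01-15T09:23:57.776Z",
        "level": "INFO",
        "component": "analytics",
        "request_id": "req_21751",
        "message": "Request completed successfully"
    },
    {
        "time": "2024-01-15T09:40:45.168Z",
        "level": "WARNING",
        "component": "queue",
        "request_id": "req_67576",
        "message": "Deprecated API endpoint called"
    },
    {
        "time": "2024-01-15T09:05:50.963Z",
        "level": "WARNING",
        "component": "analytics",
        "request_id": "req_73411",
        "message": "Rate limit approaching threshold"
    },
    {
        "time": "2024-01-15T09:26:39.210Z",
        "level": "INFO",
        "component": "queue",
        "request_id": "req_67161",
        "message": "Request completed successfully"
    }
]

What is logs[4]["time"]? "2024-01-15T09:05:50.963Z"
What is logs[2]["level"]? "INFO"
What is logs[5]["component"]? "queue"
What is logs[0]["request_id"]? "req_45539"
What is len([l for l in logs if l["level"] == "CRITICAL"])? 0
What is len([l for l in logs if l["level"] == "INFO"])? 2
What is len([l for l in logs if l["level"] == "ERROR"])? 0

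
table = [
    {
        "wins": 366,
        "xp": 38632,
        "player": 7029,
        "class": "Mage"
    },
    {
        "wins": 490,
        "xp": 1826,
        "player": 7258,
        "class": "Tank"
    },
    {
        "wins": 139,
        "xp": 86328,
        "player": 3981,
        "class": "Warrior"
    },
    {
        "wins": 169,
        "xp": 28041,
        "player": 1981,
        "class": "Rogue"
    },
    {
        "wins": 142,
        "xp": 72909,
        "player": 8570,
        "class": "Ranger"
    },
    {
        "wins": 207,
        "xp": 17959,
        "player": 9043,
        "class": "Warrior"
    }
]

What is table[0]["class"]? "Mage"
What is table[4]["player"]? 8570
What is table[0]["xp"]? 38632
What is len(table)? 6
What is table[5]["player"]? 9043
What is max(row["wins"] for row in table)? 490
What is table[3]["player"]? 1981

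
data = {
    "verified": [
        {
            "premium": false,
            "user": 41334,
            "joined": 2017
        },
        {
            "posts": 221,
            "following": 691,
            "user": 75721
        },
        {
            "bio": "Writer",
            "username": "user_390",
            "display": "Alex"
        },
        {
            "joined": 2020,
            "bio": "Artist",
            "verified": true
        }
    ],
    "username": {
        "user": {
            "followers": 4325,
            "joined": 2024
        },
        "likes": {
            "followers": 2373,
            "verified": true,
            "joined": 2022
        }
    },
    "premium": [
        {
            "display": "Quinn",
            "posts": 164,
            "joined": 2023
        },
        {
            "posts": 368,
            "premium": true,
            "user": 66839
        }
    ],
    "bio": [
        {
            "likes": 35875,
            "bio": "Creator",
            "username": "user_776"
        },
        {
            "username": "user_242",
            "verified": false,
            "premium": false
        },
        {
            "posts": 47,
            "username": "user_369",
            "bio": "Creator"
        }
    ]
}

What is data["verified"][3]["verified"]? True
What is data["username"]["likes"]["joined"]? 2022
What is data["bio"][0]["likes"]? 35875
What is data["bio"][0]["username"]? "user_776"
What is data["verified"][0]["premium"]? False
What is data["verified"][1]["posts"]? 221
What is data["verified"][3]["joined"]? 2020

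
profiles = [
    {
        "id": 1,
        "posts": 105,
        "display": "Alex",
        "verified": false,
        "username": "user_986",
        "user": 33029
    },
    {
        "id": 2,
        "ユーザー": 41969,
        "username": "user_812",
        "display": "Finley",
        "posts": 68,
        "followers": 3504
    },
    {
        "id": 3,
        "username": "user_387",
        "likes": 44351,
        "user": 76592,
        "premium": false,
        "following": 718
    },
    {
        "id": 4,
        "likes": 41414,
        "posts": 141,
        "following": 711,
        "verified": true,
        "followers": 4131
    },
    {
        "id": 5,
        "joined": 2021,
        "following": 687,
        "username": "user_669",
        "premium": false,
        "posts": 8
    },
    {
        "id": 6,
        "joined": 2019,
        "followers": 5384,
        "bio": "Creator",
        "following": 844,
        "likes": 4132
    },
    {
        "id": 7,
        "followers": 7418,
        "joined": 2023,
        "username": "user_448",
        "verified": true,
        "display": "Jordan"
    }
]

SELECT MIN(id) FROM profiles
1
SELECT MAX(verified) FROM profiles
True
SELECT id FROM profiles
[1, 2, 3, 4, 5, 6, 7]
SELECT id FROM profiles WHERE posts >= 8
[1, 2, 4, 5]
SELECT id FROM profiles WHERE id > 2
[3, 4, 5, 6, 7]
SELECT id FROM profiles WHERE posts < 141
[1, 2, 5]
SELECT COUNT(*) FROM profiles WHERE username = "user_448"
1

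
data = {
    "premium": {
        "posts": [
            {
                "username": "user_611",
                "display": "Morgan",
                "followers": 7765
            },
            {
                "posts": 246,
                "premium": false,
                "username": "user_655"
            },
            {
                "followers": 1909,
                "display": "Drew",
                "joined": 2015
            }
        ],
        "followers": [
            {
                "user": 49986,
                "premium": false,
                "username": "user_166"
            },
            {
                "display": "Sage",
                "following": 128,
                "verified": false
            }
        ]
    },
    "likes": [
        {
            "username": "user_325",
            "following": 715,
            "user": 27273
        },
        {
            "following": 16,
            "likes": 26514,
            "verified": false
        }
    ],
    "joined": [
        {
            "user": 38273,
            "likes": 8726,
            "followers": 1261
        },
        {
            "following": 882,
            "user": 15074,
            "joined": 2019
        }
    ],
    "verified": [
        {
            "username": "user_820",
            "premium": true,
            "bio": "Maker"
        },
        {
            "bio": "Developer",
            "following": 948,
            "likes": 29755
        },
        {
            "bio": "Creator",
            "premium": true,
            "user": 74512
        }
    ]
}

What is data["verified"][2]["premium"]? True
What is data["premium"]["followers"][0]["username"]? "user_166"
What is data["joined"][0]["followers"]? 1261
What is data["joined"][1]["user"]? 15074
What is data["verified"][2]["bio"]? "Creator"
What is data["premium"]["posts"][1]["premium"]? False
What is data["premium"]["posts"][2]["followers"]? 1909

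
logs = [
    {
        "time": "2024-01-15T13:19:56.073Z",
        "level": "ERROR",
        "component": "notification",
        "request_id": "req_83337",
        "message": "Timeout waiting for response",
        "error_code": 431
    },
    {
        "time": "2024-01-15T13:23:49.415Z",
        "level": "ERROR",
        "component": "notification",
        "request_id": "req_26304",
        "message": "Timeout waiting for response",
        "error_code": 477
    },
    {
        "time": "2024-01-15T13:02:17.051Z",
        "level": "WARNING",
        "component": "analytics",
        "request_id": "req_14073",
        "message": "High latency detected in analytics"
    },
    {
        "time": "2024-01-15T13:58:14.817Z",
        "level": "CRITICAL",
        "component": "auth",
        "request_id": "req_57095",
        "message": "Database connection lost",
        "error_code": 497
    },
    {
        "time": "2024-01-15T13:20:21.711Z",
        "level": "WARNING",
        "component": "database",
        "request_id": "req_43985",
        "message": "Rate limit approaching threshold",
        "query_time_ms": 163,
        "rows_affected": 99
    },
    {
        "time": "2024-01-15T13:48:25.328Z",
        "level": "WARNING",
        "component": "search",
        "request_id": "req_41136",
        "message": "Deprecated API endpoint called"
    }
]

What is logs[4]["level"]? "WARNING"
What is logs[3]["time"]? "2024-01-15T13:58:14.817Z"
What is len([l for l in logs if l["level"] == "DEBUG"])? 0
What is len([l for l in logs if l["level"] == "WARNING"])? 3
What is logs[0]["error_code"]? 431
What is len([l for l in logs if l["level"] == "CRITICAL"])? 1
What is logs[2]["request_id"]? "req_14073"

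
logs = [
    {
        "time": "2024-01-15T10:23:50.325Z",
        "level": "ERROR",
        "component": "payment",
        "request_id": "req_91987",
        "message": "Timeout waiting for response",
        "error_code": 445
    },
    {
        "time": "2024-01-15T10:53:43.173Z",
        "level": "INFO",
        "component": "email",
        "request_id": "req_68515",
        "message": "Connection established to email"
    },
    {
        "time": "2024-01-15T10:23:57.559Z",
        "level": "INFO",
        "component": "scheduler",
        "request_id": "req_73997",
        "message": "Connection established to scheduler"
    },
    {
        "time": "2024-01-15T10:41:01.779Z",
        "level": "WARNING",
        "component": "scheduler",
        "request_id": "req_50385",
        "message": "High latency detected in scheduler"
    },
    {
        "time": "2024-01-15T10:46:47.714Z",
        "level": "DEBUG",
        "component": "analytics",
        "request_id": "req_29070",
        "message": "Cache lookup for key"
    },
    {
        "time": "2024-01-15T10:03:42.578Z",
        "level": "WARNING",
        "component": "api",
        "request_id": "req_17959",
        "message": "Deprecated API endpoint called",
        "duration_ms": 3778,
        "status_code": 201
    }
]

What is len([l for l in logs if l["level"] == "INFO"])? 2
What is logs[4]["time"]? "2024-01-15T10:46:47.714Z"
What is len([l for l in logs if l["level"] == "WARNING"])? 2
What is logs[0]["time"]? "2024-01-15T10:23:50.325Z"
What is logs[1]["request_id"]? "req_68515"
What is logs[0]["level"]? "ERROR"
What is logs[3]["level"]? "WARNING"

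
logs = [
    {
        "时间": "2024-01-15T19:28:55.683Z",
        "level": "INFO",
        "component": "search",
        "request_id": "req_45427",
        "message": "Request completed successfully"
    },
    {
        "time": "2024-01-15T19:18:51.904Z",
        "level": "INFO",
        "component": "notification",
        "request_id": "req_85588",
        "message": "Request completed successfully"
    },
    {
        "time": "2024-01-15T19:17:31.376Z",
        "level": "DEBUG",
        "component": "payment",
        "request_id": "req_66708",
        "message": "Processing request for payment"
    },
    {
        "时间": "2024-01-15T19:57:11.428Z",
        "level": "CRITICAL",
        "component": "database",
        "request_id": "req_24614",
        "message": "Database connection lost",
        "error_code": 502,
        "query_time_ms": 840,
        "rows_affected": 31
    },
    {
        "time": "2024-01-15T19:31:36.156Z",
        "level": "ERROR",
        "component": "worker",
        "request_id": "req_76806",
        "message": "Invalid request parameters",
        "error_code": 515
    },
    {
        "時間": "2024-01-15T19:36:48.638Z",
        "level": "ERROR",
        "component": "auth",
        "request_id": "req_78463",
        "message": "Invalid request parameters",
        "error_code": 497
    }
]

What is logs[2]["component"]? "payment"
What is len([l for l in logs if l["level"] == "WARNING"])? 0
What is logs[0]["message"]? "Request completed successfully"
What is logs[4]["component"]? "worker"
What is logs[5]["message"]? "Invalid request parameters"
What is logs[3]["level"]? "CRITICAL"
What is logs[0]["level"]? "INFO"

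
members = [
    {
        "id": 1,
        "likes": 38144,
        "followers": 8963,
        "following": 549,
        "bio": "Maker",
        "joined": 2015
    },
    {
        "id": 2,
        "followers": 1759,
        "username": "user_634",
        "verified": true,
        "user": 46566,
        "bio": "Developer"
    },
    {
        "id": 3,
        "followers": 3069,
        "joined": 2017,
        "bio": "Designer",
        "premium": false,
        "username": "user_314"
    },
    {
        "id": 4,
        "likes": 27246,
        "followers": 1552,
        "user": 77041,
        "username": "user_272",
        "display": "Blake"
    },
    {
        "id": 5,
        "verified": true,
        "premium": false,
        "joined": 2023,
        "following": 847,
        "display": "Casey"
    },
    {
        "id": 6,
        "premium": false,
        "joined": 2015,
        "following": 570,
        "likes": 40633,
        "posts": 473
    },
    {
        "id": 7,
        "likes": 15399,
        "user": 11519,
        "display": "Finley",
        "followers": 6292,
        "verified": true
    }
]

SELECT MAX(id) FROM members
7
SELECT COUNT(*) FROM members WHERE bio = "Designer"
1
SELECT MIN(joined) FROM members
2015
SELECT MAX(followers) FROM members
8963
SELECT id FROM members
[1, 2, 3, 4, 5, 6, 7]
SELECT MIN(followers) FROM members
1552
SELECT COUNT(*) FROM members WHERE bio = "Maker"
1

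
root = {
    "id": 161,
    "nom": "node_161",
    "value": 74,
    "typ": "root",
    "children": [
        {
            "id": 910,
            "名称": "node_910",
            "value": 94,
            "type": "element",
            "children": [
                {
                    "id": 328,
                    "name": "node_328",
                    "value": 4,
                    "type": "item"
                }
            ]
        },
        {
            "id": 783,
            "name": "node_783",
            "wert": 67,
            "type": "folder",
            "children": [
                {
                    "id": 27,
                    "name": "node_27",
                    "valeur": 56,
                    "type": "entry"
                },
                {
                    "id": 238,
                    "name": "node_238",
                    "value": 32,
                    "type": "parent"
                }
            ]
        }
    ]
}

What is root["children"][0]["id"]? 910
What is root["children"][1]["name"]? "node_783"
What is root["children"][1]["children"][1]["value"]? 32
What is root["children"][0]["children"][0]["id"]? 328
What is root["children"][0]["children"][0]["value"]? 4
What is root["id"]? 161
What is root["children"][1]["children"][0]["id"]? 27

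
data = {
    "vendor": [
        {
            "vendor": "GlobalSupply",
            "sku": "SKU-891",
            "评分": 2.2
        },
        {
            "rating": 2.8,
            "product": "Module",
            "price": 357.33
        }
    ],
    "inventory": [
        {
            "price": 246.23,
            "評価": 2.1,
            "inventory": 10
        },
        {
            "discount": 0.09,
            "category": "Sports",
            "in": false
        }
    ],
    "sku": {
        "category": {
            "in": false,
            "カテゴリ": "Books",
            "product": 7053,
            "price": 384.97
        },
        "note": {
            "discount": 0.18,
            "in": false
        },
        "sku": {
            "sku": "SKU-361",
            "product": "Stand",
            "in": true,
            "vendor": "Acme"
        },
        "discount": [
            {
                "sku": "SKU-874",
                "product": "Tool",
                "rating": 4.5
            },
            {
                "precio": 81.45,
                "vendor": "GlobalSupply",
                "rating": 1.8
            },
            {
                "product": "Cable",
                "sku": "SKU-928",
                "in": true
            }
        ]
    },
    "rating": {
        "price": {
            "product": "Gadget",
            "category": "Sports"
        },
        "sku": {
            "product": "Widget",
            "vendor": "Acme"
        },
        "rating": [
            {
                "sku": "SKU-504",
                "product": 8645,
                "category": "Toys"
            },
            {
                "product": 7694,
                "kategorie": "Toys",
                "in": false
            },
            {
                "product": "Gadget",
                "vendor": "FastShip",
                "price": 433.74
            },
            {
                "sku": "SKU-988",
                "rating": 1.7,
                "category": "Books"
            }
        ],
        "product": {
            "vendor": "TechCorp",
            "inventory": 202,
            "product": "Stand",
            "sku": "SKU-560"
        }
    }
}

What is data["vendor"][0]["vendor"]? "GlobalSupply"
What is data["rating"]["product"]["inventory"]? 202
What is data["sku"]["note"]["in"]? False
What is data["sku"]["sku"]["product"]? "Stand"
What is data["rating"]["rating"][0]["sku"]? "SKU-504"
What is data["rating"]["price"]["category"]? "Sports"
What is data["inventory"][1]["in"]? False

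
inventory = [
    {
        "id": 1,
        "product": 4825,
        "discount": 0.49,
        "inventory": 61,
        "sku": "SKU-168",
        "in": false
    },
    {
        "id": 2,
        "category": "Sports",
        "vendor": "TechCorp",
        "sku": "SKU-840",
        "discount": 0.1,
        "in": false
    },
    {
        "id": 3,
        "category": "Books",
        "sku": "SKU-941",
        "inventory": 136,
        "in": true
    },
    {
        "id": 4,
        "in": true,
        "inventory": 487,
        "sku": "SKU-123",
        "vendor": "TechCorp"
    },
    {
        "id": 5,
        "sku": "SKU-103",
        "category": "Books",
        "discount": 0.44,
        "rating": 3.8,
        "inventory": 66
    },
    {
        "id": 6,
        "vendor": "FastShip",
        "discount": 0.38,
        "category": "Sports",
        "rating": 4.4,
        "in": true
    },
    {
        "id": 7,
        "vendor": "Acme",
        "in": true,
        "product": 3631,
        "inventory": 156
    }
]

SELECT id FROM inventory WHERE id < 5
[1, 2, 3, 4]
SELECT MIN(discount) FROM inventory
0.1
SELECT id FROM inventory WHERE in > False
[3, 4, 6, 7]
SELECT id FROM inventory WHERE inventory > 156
[4]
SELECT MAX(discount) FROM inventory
0.49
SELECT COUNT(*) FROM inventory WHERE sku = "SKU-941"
1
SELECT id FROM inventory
[1, 2, 3, 4, 5, 6, 7]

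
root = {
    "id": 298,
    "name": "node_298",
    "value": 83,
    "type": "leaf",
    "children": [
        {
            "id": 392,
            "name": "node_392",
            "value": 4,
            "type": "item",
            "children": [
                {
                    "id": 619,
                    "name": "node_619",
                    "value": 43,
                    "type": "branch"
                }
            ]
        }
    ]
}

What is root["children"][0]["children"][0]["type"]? "branch"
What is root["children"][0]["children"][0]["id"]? 619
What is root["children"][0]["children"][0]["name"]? "node_619"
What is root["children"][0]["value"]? 4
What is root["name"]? "node_298"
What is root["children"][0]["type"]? "item"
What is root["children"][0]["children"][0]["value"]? 43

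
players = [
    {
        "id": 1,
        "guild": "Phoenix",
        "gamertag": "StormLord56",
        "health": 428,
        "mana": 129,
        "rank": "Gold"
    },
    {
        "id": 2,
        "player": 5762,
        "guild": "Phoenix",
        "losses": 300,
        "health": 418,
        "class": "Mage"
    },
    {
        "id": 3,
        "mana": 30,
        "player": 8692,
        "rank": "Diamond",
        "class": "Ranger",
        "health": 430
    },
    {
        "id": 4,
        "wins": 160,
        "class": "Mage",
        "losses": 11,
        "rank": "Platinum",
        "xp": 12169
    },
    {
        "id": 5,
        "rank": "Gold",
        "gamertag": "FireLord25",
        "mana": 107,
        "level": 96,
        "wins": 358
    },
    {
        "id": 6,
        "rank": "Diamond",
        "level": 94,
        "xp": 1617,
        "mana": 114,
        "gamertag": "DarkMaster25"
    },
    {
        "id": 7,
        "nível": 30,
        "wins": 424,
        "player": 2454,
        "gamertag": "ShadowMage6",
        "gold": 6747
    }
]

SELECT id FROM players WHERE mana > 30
[1, 5, 6]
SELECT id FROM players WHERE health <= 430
[1, 2, 3]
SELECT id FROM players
[1, 2, 3, 4, 5, 6, 7]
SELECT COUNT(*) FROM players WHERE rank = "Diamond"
2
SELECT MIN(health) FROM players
418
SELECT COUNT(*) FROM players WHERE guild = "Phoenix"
2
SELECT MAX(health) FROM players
430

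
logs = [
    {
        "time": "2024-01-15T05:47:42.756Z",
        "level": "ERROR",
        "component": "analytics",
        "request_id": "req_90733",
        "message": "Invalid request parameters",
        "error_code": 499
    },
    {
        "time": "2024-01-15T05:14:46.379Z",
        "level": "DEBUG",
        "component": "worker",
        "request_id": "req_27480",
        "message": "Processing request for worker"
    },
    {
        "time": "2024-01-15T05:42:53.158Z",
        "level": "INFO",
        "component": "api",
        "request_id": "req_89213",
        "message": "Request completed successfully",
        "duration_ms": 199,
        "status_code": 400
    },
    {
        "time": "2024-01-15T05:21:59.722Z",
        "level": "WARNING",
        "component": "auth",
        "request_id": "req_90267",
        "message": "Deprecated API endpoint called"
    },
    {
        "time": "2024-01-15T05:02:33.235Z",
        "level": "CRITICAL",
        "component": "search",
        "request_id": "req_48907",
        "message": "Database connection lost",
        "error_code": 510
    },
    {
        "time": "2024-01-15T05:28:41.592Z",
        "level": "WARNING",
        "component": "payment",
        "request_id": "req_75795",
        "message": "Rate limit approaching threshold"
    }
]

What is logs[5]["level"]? "WARNING"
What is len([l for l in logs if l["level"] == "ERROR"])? 1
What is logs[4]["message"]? "Database connection lost"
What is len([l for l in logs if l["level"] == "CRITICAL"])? 1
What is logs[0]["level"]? "ERROR"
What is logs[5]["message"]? "Rate limit approaching threshold"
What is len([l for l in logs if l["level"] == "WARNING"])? 2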